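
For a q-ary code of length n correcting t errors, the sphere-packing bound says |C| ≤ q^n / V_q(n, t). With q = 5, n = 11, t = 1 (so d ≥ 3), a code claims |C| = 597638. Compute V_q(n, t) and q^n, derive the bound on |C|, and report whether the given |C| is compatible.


V_q(n, t) = 45, q^n = 48828125, Hamming bound = 1085069, |C| = 597638 ≤ bound (satisfied).

Step 1: Compute V_q(n, t) = Σ_{j=0}^1 C(n, j) (q−1)^j.
  j = 0: C(11,0)·(4)^0 = 1·1 = 1.
  j = 1: C(11,1)·(4)^1 = 11·4 = 44.
  V_q(n, t) = 1 + 44 = 45.
Step 2: q^n = 5^11 = 48828125.
Step 3: Hamming bound ⌊q^n / V_q(n,t)⌋ = ⌊48828125/45⌋ = 1085069.
Step 4: Compare |C| = 597638 to 1085069: satisfied.
The claimed |C| lies below the Hamming bound.


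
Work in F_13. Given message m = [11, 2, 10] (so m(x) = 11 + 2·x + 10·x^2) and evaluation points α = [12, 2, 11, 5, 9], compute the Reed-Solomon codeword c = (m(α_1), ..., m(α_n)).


c = [6, 3, 8, 11, 7]

Message polynomial: m(x) = 11 + 2·x + 10·x^2 (mod 13).
For each evaluation point α_i, compute m(α_i) mod 13:
  α_1 = 12: Horner steps 10 → 5 → 6, so m(12) = 6.
  α_2 = 2: Horner steps 10 → 9 → 3, so m(2) = 3.
  α_3 = 11: Horner steps 10 → 8 → 8, so m(11) = 8.
  α_4 = 5: Horner steps 10 → 0 → 11, so m(5) = 11.
  α_5 = 9: Horner steps 10 → 1 → 7, so m(9) = 7.
Codeword c = [6, 3, 8, 11, 7] ∈ F_13^5.


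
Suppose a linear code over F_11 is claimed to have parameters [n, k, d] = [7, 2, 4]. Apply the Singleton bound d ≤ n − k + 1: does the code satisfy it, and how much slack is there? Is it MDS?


Singleton RHS = n − k + 1 = 6, slack = 2, bound satisfied, not MDS.

Singleton bound: d ≤ n − k + 1.
Here n = 7, k = 2, so n − k + 1 = 6.
Given d = 4, check d ≤ 6: YES.
Slack = (n − k + 1) − d = 2.
The code is NOT MDS (slack = 2 > 0).
Description: the claimed parameters are [7, 2, 4]_11; such a code would be non-MDS.


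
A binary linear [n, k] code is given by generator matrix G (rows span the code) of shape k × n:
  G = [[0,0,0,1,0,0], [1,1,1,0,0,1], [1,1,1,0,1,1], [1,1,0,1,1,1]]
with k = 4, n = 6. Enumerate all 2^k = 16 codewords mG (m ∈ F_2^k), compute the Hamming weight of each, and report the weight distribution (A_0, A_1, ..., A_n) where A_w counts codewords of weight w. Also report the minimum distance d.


Weight distribution: A_0 = 1, A_1 = 3, A_2 = 3, A_3 = 2, A_4 = 3, A_5 = 3, A_6 = 1. Minimum distance d = 1.

Enumerate all 2^4 = 16 messages m ∈ F_2^4.
For each, compute codeword c = mG in F_2^6, then tally its weight.
  m = 0000 → c = 000000, weight = 0.
  m = 1000 → c = 000100, weight = 1.
  m = 0100 → c = 111001, weight = 4.
  m = 1100 → c = 111101, weight = 5.
  m = 0010 → c = 111011, weight = 5.
  m = 1010 → c = 111111, weight = 6.
  m = 0110 → c = 000010, weight = 1.
  m = 1110 → c = 000110, weight = 2.
  m = 0001 → c = 110111, weight = 5.
  m = 1001 → c = 110011, weight = 4.
  m = 0101 → c = 001110, weight = 3.
  m = 1101 → c = 001010, weight = 2.
  m = 0011 → c = 001100, weight = 2.
  m = 1011 → c = 001000, weight = 1.
  m = 0111 → c = 110101, weight = 4.
  m = 1111 → c = 110001, weight = 3.
Tally weights:
  weight 0: 1 codewords.
  weight 1: 3 codewords.
  weight 2: 3 codewords.
  weight 3: 2 codewords.
  weight 4: 3 codewords.
  weight 5: 3 codewords.
  weight 6: 1 codewords.
Minimum distance d = smallest w > 0 with A_w > 0 = 1.
Sanity: Σ A_w = 16 = 2^4 = 16 ✓.


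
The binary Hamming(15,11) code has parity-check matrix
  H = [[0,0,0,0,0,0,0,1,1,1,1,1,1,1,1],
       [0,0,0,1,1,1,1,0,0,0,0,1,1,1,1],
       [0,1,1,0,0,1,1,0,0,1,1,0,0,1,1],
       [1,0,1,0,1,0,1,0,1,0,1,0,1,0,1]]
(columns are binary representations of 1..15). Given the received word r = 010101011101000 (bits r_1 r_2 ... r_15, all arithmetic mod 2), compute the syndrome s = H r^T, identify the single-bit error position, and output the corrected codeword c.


s = (0, 1, 1, 1)^T, error position = 7, corrected codeword c = 010101111101000

Compute s = H r^T mod 2 one row at a time:
  s_1 = 1 + 1 + 1 + 0 + 1 + 0 + 0 + 0 = 4 ≡ 0 (mod 2).
  s_2 = 1 + 0 + 1 + 0 + 1 + 0 + 0 + 0 = 3 ≡ 1 (mod 2).
  s_3 = 1 + 0 + 1 + 0 + 1 + 0 + 0 + 0 = 3 ≡ 1 (mod 2).
  s_4 = 0 + 0 + 0 + 0 + 1 + 0 + 0 + 0 = 1 ≡ 1 (mod 2).
s = (0, 1, 1, 1)^T — this equals column 7 of H (binary 0111), so error is at position 7.
Correct: flip bit 7 of r = 010101011101000 to get c = 010101111101000.


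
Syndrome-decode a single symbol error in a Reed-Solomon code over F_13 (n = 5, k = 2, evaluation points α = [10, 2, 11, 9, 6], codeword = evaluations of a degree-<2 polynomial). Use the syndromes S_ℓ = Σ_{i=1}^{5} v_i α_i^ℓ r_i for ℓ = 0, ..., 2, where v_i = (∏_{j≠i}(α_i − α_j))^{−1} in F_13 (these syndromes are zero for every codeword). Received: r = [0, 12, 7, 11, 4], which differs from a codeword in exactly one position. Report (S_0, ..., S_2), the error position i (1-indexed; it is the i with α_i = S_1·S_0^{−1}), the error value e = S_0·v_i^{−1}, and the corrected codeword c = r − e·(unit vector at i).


S = (8, 2, 7), error at position 1, error magnitude e = 4, c = [9, 12, 7, 11, 4].

Step 1: column multipliers v_i = (∏_{j≠i}(α_i − α_j))^{−1} mod 13.
  i = 1 (α = 10): (10−2)(10−11)(10−9)(10−6) = 8·(−1)·1·4 = −32 ≡ 7, so v_1 = 7^{−1} = 2 (mod 13).
  i = 2 (α = 2): (2−10)(2−11)(2−9)(2−6) = (−8)·(−9)·(−7)·(−4) = 2016 ≡ 1, so v_2 = 1^{−1} = 1 (mod 13).
  i = 3 (α = 11): (11−10)(11−2)(11−9)(11−6) = 1·9·2·5 = 90 ≡ 12, so v_3 = 12^{−1} = 12 (mod 13).
  i = 4 (α = 9): (9−10)(9−2)(9−11)(9−6) = (−1)·7·(−2)·3 = 42 ≡ 3, so v_4 = 3^{−1} = 9 (mod 13).
  i = 5 (α = 6): (6−10)(6−2)(6−11)(6−9) = (−4)·4·(−5)·(−3) = −240 ≡ 7, so v_5 = 7^{−1} = 2 (mod 13).
  v = [2, 1, 12, 9, 2].
Step 2: syndromes of r = [0, 12, 7, 11, 4] (all sums mod 13).
  S_0 = Σ v_i r_i = 2·0 + 1·12 + 12·7 + 9·11 + 2·4 = 203 ≡ 8.
  S_1 = Σ v_i α_i r_i = 2·10·0 + 1·2·12 + 12·11·7 + 9·9·11 + 2·6·4 = 1887 ≡ 2.
  α_i^2 mod 13 = [9, 4, 4, 3, 10].
  S_2 = Σ v_i α_i^2 r_i = 2·9·0 + 1·4·12 + 12·4·7 + 9·3·11 + 2·10·4 = 761 ≡ 7.
  S = (8, 2, 7) ≠ 0, so r is not a codeword (an error is present).
Step 3: locate the error. For a single error e at position i, S_ℓ = v_i·e·α_i^ℓ, so α_err = S_1/S_0.
  S_0^{−1} = 8^{−1} = 5 (mod 13), so α_err = 2·5 = 10 ≡ 10 = α_1. Error position i = 1.
  Consistency check: S_2/S_1 = 7·7 = 49 ≡ 10 = α_err ✓ (single-error assumption holds).
Step 4: error magnitude e = S_0/v_1 = S_0·∏_{j≠1}(α_1 − α_j) = 8·7 = 56 ≡ 4 (mod 13).
Step 5: correct position 1: c_1 = r_1 − e = 0 − 4 ≡ 9 (mod 13). Hence c = [9, 12, 7, 11, 4].
  Check: interpolating c through the α_i gives m(x) = 3 + 11·x (degree < 2) with m(α_i) = c_i for every i, so c is indeed a codeword.


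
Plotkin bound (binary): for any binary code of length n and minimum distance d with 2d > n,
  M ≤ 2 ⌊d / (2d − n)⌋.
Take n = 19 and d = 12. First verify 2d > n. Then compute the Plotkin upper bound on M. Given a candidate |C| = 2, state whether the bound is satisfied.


Plotkin bound M ≤ 4; given |C| = 2 ≤ bound (satisfied).

Check applicability: 2d = 24, n = 19.
2d − n = 5 > 0, so Plotkin applies.
Compute d/(2d−n) = 12/5 ≈ 2.4000.
⌊d/(2d−n)⌋ = 2.
Plotkin bound: M ≤ 2·2 = 4.
Given |C| = 2, check: satisfied.
This |C| is below the Plotkin bound.


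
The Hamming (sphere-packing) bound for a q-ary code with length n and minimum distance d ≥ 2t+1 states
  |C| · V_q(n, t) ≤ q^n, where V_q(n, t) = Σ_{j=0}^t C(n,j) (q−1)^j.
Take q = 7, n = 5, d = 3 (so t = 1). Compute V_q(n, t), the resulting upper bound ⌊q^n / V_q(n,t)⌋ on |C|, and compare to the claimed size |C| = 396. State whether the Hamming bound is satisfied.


V_q(n, t) = 31, q^n = 16807, Hamming bound = 542, |C| = 396 ≤ bound (satisfied).

Step 1: Compute V_q(n, t) = Σ_{j=0}^1 C(n, j) (q−1)^j.
  j = 0: C(5,0)·(6)^0 = 1·1 = 1.
  j = 1: C(5,1)·(6)^1 = 5·6 = 30.
  V_q(n, t) = 1 + 30 = 31.
Step 2: q^n = 7^5 = 16807.
Step 3: Hamming bound ⌊q^n / V_q(n,t)⌋ = ⌊16807/31⌋ = 542.
Step 4: Compare |C| = 396 to 542: satisfied.
The claimed |C| lies below the Hamming bound.


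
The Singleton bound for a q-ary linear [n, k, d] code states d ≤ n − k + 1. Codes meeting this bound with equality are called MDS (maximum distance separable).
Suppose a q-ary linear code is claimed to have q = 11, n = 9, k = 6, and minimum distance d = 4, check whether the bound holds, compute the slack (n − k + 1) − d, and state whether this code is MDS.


Singleton RHS = n − k + 1 = 4, slack = 0, bound satisfied, MDS.

Singleton bound: d ≤ n − k + 1.
Here n = 9, k = 6, so n − k + 1 = 4.
Given d = 4, check d ≤ 4: YES.
Slack = (n − k + 1) − d = 0.
The code is MDS (slack = 0).
Description: the claimed parameters are [9, 6, 4]_11; such a code would be MDS (meets Singleton bound).


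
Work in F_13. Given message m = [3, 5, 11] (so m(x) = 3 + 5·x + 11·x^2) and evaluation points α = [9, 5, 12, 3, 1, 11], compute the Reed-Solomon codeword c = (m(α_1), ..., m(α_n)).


c = [3, 4, 9, 0, 6, 11]

Message polynomial: m(x) = 3 + 5·x + 11·x^2 (mod 13).
For each evaluation point α_i, compute m(α_i) mod 13:
  α_1 = 9: Horner steps 11 → 0 → 3, so m(9) = 3.
  α_2 = 5: Horner steps 11 → 8 → 4, so m(5) = 4.
  α_3 = 12: Horner steps 11 → 7 → 9, so m(12) = 9.
  α_4 = 3: Horner steps 11 → 12 → 0, so m(3) = 0.
  α_5 = 1: Horner steps 11 → 3 → 6, so m(1) = 6.
  α_6 = 11: Horner steps 11 → 9 → 11, so m(11) = 11.
Codeword c = [3, 4, 9, 0, 6, 11] ∈ F_13^6.


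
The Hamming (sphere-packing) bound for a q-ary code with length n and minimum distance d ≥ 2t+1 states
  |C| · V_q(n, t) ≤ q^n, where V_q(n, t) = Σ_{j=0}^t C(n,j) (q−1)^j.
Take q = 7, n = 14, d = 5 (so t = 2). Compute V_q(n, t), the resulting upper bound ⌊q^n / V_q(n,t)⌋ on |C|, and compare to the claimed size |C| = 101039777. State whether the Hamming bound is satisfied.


V_q(n, t) = 3361, q^n = 678223072849, Hamming bound = 201792047, |C| = 101039777 ≤ bound (satisfied).

Step 1: Compute V_q(n, t) = Σ_{j=0}^2 C(n, j) (q−1)^j.
  j = 0: C(14,0)·(6)^0 = 1·1 = 1.
  j = 1: C(14,1)·(6)^1 = 14·6 = 84.
  j = 2: C(14,2)·(6)^2 = 91·36 = 3276.
  V_q(n, t) = 1 + 84 + 3276 = 3361.
Step 2: q^n = 7^14 = 678223072849.
Step 3: Hamming bound ⌊q^n / V_q(n,t)⌋ = ⌊678223072849/3361⌋ = 201792047.
Step 4: Compare |C| = 101039777 to 201792047: satisfied.
The claimed |C| lies below the Hamming bound.


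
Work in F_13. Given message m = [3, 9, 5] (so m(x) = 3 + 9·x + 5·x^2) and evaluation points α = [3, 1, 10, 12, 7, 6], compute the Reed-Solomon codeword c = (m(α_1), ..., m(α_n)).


c = [10, 4, 8, 12, 12, 3]

Message polynomial: m(x) = 3 + 9·x + 5·x^2 (mod 13).
For each evaluation point α_i, compute m(α_i) mod 13:
  α_1 = 3: Horner steps 5 → 11 → 10, so m(3) = 10.
  α_2 = 1: Horner steps 5 → 1 → 4, so m(1) = 4.
  α_3 = 10: Horner steps 5 → 7 → 8, so m(10) = 8.
  α_4 = 12: Horner steps 5 → 4 → 12, so m(12) = 12.
  α_5 = 7: Horner steps 5 → 5 → 12, so m(7) = 12.
  α_6 = 6: Horner steps 5 → 0 → 3, so m(6) = 3.
Codeword c = [10, 4, 8, 12, 12, 3] ∈ F_13^6.


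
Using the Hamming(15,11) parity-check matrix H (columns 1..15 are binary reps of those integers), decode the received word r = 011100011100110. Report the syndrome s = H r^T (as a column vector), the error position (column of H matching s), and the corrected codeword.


s = (1, 1, 0, 1)^T, error position = 13, corrected codeword c = 011100011100010

Compute s = H r^T mod 2 one row at a time:
  s_1 = 1 + 1 + 1 + 0 + 0 + 1 + 1 + 0 = 5 ≡ 1 (mod 2).
  s_2 = 1 + 0 + 0 + 0 + 0 + 1 + 1 + 0 = 3 ≡ 1 (mod 2).
  s_3 = 1 + 1 + 0 + 0 + 1 + 0 + 1 + 0 = 4 ≡ 0 (mod 2).
  s_4 = 0 + 1 + 0 + 0 + 1 + 0 + 1 + 0 = 3 ≡ 1 (mod 2).
s = (1, 1, 0, 1)^T — this equals column 13 of H (binary 1101), so error is at position 13.
Correct: flip bit 13 of r = 011100011100110 to get c = 011100011100010.


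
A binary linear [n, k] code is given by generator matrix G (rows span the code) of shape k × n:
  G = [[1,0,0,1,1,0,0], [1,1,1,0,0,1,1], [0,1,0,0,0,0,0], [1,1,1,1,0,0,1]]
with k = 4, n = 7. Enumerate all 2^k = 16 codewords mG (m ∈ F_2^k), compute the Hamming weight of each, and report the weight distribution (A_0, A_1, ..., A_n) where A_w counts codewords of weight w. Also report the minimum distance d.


Weight distribution: A_0 = 1, A_1 = 1, A_2 = 1, A_3 = 4, A_4 = 5, A_5 = 3, A_6 = 1. Minimum distance d = 1.

Enumerate all 2^4 = 16 messages m ∈ F_2^4.
For each, compute codeword c = mG in F_2^7, then tally its weight.
  m = 0000 → c = 0000000, weight = 0.
  m = 1000 → c = 1001100, weight = 3.
  m = 0100 → c = 1110011, weight = 5.
  m = 1100 → c = 0111111, weight = 6.
  m = 0010 → c = 0100000, weight = 1.
  m = 1010 → c = 1101100, weight = 4.
  m = 0110 → c = 1010011, weight = 4.
  m = 1110 → c = 0011111, weight = 5.
  m = 0001 → c = 1111001, weight = 5.
  m = 1001 → c = 0110101, weight = 4.
  m = 0101 → c = 0001010, weight = 2.
  m = 1101 → c = 1000110, weight = 3.
  m = 0011 → c = 1011001, weight = 4.
  m = 1011 → c = 0010101, weight = 3.
  m = 0111 → c = 0101010, weight = 3.
  m = 1111 → c = 1100110, weight = 4.
Tally weights:
  weight 0: 1 codewords.
  weight 1: 1 codewords.
  weight 2: 1 codewords.
  weight 3: 4 codewords.
  weight 4: 5 codewords.
  weight 5: 3 codewords.
  weight 6: 1 codewords.
Minimum distance d = smallest w > 0 with A_w > 0 = 1.
Sanity: Σ A_w = 16 = 2^4 = 16 ✓.


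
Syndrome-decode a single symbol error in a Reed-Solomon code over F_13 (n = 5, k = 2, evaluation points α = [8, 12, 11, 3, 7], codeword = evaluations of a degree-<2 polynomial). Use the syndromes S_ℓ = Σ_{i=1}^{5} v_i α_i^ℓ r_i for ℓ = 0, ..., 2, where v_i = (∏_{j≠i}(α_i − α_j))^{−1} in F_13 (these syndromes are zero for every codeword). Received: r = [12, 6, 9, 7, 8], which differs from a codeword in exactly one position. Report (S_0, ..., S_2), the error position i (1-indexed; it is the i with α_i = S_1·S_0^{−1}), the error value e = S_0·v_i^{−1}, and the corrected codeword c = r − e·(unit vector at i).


S = (9, 7, 4), error at position 1, error magnitude e = 7, c = [5, 6, 9, 7, 8].

Step 1: column multipliers v_i = (∏_{j≠i}(α_i − α_j))^{−1} mod 13.
  i = 1 (α = 8): (8−12)(8−11)(8−3)(8−7) = (−4)·(−3)·5·1 = 60 ≡ 8, so v_1 = 8^{−1} = 5 (mod 13).
  i = 2 (α = 12): (12−8)(12−11)(12−3)(12−7) = 4·1·9·5 = 180 ≡ 11, so v_2 = 11^{−1} = 6 (mod 13).
  i = 3 (α = 11): (11−8)(11−12)(11−3)(11−7) = 3·(−1)·8·4 = −96 ≡ 8, so v_3 = 8^{−1} = 5 (mod 13).
  i = 4 (α = 3): (3−8)(3−12)(3−11)(3−7) = (−5)·(−9)·(−8)·(−4) = 1440 ≡ 10, so v_4 = 10^{−1} = 4 (mod 13).
  i = 5 (α = 7): (7−8)(7−12)(7−11)(7−3) = (−1)·(−5)·(−4)·4 = −80 ≡ 11, so v_5 = 11^{−1} = 6 (mod 13).
  v = [5, 6, 5, 4, 6].
Step 2: syndromes of r = [12, 6, 9, 7, 8] (all sums mod 13).
  S_0 = Σ v_i r_i = 5·12 + 6·6 + 5·9 + 4·7 + 6·8 = 217 ≡ 9.
  S_1 = Σ v_i α_i r_i = 5·8·12 + 6·12·6 + 5·11·9 + 4·3·7 + 6·7·8 = 1827 ≡ 7.
  α_i^2 mod 13 = [12, 1, 4, 9, 10].
  S_2 = Σ v_i α_i^2 r_i = 5·12·12 + 6·1·6 + 5·4·9 + 4·9·7 + 6·10·8 = 1668 ≡ 4.
  S = (9, 7, 4) ≠ 0, so r is not a codeword (an error is present).
Step 3: locate the error. For a single error e at position i, S_ℓ = v_i·e·α_i^ℓ, so α_err = S_1/S_0.
  S_0^{−1} = 9^{−1} = 3 (mod 13), so α_err = 7·3 = 21 ≡ 8 = α_1. Error position i = 1.
  Consistency check: S_2/S_1 = 4·2 = 8 ≡ 8 = α_err ✓ (single-error assumption holds).
Step 4: error magnitude e = S_0/v_1 = S_0·∏_{j≠1}(α_1 − α_j) = 9·8 = 72 ≡ 7 (mod 13).
Step 5: correct position 1: c_1 = r_1 − e = 12 − 7 ≡ 5 (mod 13). Hence c = [5, 6, 9, 7, 8].
  Check: interpolating c through the α_i gives m(x) = 3 + 10·x (degree < 2) with m(α_i) = c_i for every i, so c is indeed a codeword.


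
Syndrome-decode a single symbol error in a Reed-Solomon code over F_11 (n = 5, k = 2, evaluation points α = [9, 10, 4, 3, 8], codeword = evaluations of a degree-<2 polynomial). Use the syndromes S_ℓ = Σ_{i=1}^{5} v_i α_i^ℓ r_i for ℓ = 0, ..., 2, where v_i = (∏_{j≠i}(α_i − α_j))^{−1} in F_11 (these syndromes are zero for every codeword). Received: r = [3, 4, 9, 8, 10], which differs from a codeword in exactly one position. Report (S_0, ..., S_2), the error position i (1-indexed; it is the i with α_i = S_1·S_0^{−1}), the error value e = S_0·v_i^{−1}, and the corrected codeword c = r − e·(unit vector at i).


S = (9, 6, 4), error at position 5, error magnitude e = 8, c = [3, 4, 9, 8, 2].

Step 1: column multipliers v_i = (∏_{j≠i}(α_i − α_j))^{−1} mod 11.
  i = 1 (α = 9): (9−10)(9−4)(9−3)(9−8) = (−1)·5·6·1 = −30 ≡ 3, so v_1 = 3^{−1} = 4 (mod 11).
  i = 2 (α = 10): (10−9)(10−4)(10−3)(10−8) = 1·6·7·2 = 84 ≡ 7, so v_2 = 7^{−1} = 8 (mod 11).
  i = 3 (α = 4): (4−9)(4−10)(4−3)(4−8) = (−5)·(−6)·1·(−4) = −120 ≡ 1, so v_3 = 1^{−1} = 1 (mod 11).
  i = 4 (α = 3): (3−9)(3−10)(3−4)(3−8) = (−6)·(−7)·(−1)·(−5) = 210 ≡ 1, so v_4 = 1^{−1} = 1 (mod 11).
  i = 5 (α = 8): (8−9)(8−10)(8−4)(8−3) = (−1)·(−2)·4·5 = 40 ≡ 7, so v_5 = 7^{−1} = 8 (mod 11).
  v = [4, 8, 1, 1, 8].
Step 2: syndromes of r = [3, 4, 9, 8, 10] (all sums mod 11).
  S_0 = Σ v_i r_i = 4·3 + 8·4 + 1·9 + 1·8 + 8·10 = 141 ≡ 9.
  S_1 = Σ v_i α_i r_i = 4·9·3 + 8·10·4 + 1·4·9 + 1·3·8 + 8·8·10 = 1128 ≡ 6.
  α_i^2 mod 11 = [4, 1, 5, 9, 9].
  S_2 = Σ v_i α_i^2 r_i = 4·4·3 + 8·1·4 + 1·5·9 + 1·9·8 + 8·9·10 = 917 ≡ 4.
  S = (9, 6, 4) ≠ 0, so r is not a codeword (an error is present).
Step 3: locate the error. For a single error e at position i, S_ℓ = v_i·e·α_i^ℓ, so α_err = S_1/S_0.
  S_0^{−1} = 9^{−1} = 5 (mod 11), so α_err = 6·5 = 30 ≡ 8 = α_5. Error position i = 5.
  Consistency check: S_2/S_1 = 4·2 = 8 ≡ 8 = α_err ✓ (single-error assumption holds).
Step 4: error magnitude e = S_0/v_5 = S_0·∏_{j≠5}(α_5 − α_j) = 9·7 = 63 ≡ 8 (mod 11).
Step 5: correct position 5: c_5 = r_5 − e = 10 − 8 ≡ 2 (mod 11). Hence c = [3, 4, 9, 8, 2].
  Check: interpolating c through the α_i gives m(x) = 5 + 1·x (degree < 2) with m(α_i) = c_i for every i, so c is indeed a codeword.


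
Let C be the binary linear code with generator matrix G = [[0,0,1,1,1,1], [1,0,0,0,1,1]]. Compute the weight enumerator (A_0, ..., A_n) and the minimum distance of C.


Weight distribution: A_0 = 1, A_3 = 2, A_4 = 1. Minimum distance d = 3.

Enumerate all 2^2 = 4 messages m ∈ F_2^2.
For each, compute codeword c = mG in F_2^6, then tally its weight.
  m = 00 → c = 000000, weight = 0.
  m = 10 → c = 001111, weight = 4.
  m = 01 → c = 100011, weight = 3.
  m = 11 → c = 101100, weight = 3.
Tally weights:
  weight 0: 1 codewords.
  weight 3: 2 codewords.
  weight 4: 1 codewords.
Minimum distance d = smallest w > 0 with A_w > 0 = 3.
Sanity: Σ A_w = 4 = 2^2 = 4 ✓.


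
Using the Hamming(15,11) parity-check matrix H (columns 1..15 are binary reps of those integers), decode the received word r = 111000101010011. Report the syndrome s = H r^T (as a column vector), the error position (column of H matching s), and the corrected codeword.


s = (0, 1, 0, 0)^T, error position = 4, corrected codeword c = 111100101010011

Compute s = H r^T mod 2 one row at a time:
  s_1 = 0 + 1 + 0 + 1 + 0 + 0 + 1 + 1 = 4 ≡ 0 (mod 2).
  s_2 = 0 + 0 + 0 + 1 + 0 + 0 + 1 + 1 = 3 ≡ 1 (mod 2).
  s_3 = 1 + 1 + 0 + 1 + 0 + 1 + 1 + 1 = 6 ≡ 0 (mod 2).
  s_4 = 1 + 1 + 0 + 1 + 1 + 1 + 0 + 1 = 6 ≡ 0 (mod 2).
s = (0, 1, 0, 0)^T — this equals column 4 of H (binary 0100), so error is at position 4.
Correct: flip bit 4 of r = 111000101010011 to get c = 111100101010011.


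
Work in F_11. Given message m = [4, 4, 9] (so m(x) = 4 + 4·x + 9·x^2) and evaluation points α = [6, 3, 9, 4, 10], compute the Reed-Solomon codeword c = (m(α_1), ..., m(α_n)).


c = [0, 9, 10, 10, 9]

Message polynomial: m(x) = 4 + 4·x + 9·x^2 (mod 11).
For each evaluation point α_i, compute m(α_i) mod 11:
  α_1 = 6: Horner steps 9 → 3 → 0, so m(6) = 0.
  α_2 = 3: Horner steps 9 → 9 → 9, so m(3) = 9.
  α_3 = 9: Horner steps 9 → 8 → 10, so m(9) = 10.
  α_4 = 4: Horner steps 9 → 7 → 10, so m(4) = 10.
  α_5 = 10: Horner steps 9 → 6 → 9, so m(10) = 9.
Codeword c = [0, 9, 10, 10, 9] ∈ F_11^5.


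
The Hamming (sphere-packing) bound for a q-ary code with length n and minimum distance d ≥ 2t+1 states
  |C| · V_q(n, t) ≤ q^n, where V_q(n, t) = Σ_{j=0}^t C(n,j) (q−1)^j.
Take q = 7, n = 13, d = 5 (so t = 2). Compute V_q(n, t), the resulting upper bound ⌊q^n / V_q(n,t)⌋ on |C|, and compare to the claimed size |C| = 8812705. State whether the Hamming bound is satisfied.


V_q(n, t) = 2887, q^n = 96889010407, Hamming bound = 33560446, |C| = 8812705 ≤ bound (satisfied).

Step 1: Compute V_q(n, t) = Σ_{j=0}^2 C(n, j) (q−1)^j.
  j = 0: C(13,0)·(6)^0 = 1·1 = 1.
  j = 1: C(13,1)·(6)^1 = 13·6 = 78.
  j = 2: C(13,2)·(6)^2 = 78·36 = 2808.
  V_q(n, t) = 1 + 78 + 2808 = 2887.
Step 2: q^n = 7^13 = 96889010407.
Step 3: Hamming bound ⌊q^n / V_q(n,t)⌋ = ⌊96889010407/2887⌋ = 33560446.
Step 4: Compare |C| = 8812705 to 33560446: satisfied.
The claimed |C| lies below the Hamming bound.


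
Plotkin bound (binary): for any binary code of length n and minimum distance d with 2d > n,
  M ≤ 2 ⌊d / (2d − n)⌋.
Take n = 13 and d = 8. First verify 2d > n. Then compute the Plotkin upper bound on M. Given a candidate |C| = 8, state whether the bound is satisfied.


Plotkin bound M ≤ 4; given |C| = 8 > bound (violated).

Check applicability: 2d = 16, n = 13.
2d − n = 3 > 0, so Plotkin applies.
Compute d/(2d−n) = 8/3 ≈ 2.6667.
⌊d/(2d−n)⌋ = 2.
Plotkin bound: M ≤ 2·2 = 4.
Given |C| = 8, check: VIOLATED.
This |C| is above the Plotkin bound, so no binary code with n = 13, d = 8 and 8 codewords exists.


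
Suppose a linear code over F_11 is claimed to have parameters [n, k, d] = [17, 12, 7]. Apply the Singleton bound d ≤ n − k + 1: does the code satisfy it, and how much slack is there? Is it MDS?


Singleton RHS = n − k + 1 = 6, slack = -1, bound violated (no such code; not MDS).

Singleton bound: d ≤ n − k + 1.
Here n = 17, k = 12, so n − k + 1 = 6.
Given d = 7, check d ≤ 6: NO.
Slack = (n − k + 1) − d = -1.
The slack is negative: d = 7 exceeds n − k + 1 = 6 by 1, so the Singleton bound is violated and no linear [17, 12, 7]_11 code can exist. In particular it is not MDS (MDS requires d = n − k + 1 exactly).
Description: the claimed parameters are [17, 12, 7]_11; such a code would be impossible (violates the Singleton bound).


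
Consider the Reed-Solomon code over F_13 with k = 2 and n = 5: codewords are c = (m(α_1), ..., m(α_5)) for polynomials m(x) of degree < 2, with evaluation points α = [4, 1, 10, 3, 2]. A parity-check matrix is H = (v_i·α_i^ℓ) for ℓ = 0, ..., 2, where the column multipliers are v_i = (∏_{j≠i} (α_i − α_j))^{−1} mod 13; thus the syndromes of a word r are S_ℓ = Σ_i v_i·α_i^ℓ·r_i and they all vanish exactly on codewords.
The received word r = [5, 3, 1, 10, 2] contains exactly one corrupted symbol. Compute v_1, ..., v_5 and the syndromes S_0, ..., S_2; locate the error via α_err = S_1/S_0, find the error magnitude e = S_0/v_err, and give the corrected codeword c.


S = (11, 11, 11), error at position 2, error magnitude e = 9, c = [5, 7, 1, 10, 2].

Step 1: column multipliers v_i = (∏_{j≠i}(α_i − α_j))^{−1} mod 13.
  i = 1 (α = 4): (4−1)(4−10)(4−3)(4−2) = 3·(−6)·1·2 = −36 ≡ 3, so v_1 = 3^{−1} = 9 (mod 13).
  i = 2 (α = 1): (1−4)(1−10)(1−3)(1−2) = (−3)·(−9)·(−2)·(−1) = 54 ≡ 2, so v_2 = 2^{−1} = 7 (mod 13).
  i = 3 (α = 10): (10−4)(10−1)(10−3)(10−2) = 6·9·7·8 = 3024 ≡ 8, so v_3 = 8^{−1} = 5 (mod 13).
  i = 4 (α = 3): (3−4)(3−1)(3−10)(3−2) = (−1)·2·(−7)·1 = 14 ≡ 1, so v_4 = 1^{−1} = 1 (mod 13).
  i = 5 (α = 2): (2−4)(2−1)(2−10)(2−3) = (−2)·1·(−8)·(−1) = −16 ≡ 10, so v_5 = 10^{−1} = 4 (mod 13).
  v = [9, 7, 5, 1, 4].
Step 2: syndromes of r = [5, 3, 1, 10, 2] (all sums mod 13).
  S_0 = Σ v_i r_i = 9·5 + 7·3 + 5·1 + 1·10 + 4·2 = 89 ≡ 11.
  S_1 = Σ v_i α_i r_i = 9·4·5 + 7·1·3 + 5·10·1 + 1·3·10 + 4·2·2 = 297 ≡ 11.
  α_i^2 mod 13 = [3, 1, 9, 9, 4].
  S_2 = Σ v_i α_i^2 r_i = 9·3·5 + 7·1·3 + 5·9·1 + 1·9·10 + 4·4·2 = 323 ≡ 11.
  S = (11, 11, 11) ≠ 0, so r is not a codeword (an error is present).
Step 3: locate the error. For a single error e at position i, S_ℓ = v_i·e·α_i^ℓ, so α_err = S_1/S_0.
  S_0^{−1} = 11^{−1} = 6 (mod 13), so α_err = 11·6 = 66 ≡ 1 = α_2. Error position i = 2.
  Consistency check: S_2/S_1 = 11·6 = 66 ≡ 1 = α_err ✓ (single-error assumption holds).
Step 4: error magnitude e = S_0/v_2 = S_0·∏_{j≠2}(α_2 − α_j) = 11·2 = 22 ≡ 9 (mod 13).
Step 5: correct position 2: c_2 = r_2 − e = 3 − 9 ≡ 7 (mod 13). Hence c = [5, 7, 1, 10, 2].
  Check: interpolating c through the α_i gives m(x) = 12 + 8·x (degree < 2) with m(α_i) = c_i for every i, so c is indeed a codeword.


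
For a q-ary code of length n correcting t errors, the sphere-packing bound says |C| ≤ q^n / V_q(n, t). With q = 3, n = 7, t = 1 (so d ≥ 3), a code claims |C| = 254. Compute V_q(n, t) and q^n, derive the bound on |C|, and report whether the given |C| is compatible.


V_q(n, t) = 15, q^n = 2187, Hamming bound = 145, |C| = 254 > bound (violated).

Step 1: Compute V_q(n, t) = Σ_{j=0}^1 C(n, j) (q−1)^j.
  j = 0: C(7,0)·(2)^0 = 1·1 = 1.
  j = 1: C(7,1)·(2)^1 = 7·2 = 14.
  V_q(n, t) = 1 + 14 = 15.
Step 2: q^n = 3^7 = 2187.
Step 3: Hamming bound ⌊q^n / V_q(n,t)⌋ = ⌊2187/15⌋ = 145.
Step 4: Compare |C| = 254 to 145: violated.
The claimed |C| lies above the Hamming bound, so no 3-ary code of length 7 with d ≥ 3 can have 254 codewords.


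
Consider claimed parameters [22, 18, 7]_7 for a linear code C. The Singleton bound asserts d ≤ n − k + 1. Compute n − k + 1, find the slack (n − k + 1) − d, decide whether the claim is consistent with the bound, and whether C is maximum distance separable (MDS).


Singleton RHS = n − k + 1 = 5, slack = -2, bound violated (no such code; not MDS).

Singleton bound: d ≤ n − k + 1.
Here n = 22, k = 18, so n − k + 1 = 5.
Given d = 7, check d ≤ 5: NO.
Slack = (n − k + 1) − d = -2.
The slack is negative: d = 7 exceeds n − k + 1 = 5 by 2, so the Singleton bound is violated and no linear [22, 18, 7]_7 code can exist. In particular it is not MDS (MDS requires d = n − k + 1 exactly).
Description: the claimed parameters are [22, 18, 7]_7; such a code would be impossible (violates the Singleton bound).


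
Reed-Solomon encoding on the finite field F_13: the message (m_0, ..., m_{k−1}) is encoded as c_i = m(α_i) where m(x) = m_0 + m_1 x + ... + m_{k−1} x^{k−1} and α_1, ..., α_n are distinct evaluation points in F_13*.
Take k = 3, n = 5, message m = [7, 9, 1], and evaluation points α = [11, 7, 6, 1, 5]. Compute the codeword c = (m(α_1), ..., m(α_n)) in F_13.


c = [6, 2, 6, 4, 12]

Message polynomial: m(x) = 7 + 9·x + 1·x^2 (mod 13).
For each evaluation point α_i, compute m(α_i) mod 13:
  α_1 = 11: Horner steps 1 → 7 → 6, so m(11) = 6.
  α_2 = 7: Horner steps 1 → 3 → 2, so m(7) = 2.
  α_3 = 6: Horner steps 1 → 2 → 6, so m(6) = 6.
  α_4 = 1: Horner steps 1 → 10 → 4, so m(1) = 4.
  α_5 = 5: Horner steps 1 → 1 → 12, so m(5) = 12.
Codeword c = [6, 2, 6, 4, 12] ∈ F_13^5.


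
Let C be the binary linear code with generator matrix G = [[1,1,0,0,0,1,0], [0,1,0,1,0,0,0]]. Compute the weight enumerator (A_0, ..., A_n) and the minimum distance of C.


Weight distribution: A_0 = 1, A_2 = 1, A_3 = 2. Minimum distance d = 2.

Enumerate all 2^2 = 4 messages m ∈ F_2^2.
For each, compute codeword c = mG in F_2^7, then tally its weight.
  m = 00 → c = 0000000, weight = 0.
  m = 10 → c = 1100010, weight = 3.
  m = 01 → c = 0101000, weight = 2.
  m = 11 → c = 1001010, weight = 3.
Tally weights:
  weight 0: 1 codewords.
  weight 2: 1 codewords.
  weight 3: 2 codewords.
Minimum distance d = smallest w > 0 with A_w > 0 = 2.
Sanity: Σ A_w = 4 = 2^2 = 4 ✓.


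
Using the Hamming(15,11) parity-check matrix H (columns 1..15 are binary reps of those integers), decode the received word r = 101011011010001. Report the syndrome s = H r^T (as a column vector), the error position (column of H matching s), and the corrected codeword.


s = (0, 1, 0, 0)^T, error position = 4, corrected codeword c = 101111011010001

Compute s = H r^T mod 2 one row at a time:
  s_1 = 1 + 1 + 0 + 1 + 0 + 0 + 0 + 1 = 4 ≡ 0 (mod 2).
  s_2 = 0 + 1 + 1 + 0 + 0 + 0 + 0 + 1 = 3 ≡ 1 (mod 2).
  s_3 = 0 + 1 + 1 + 0 + 0 + 1 + 0 + 1 = 4 ≡ 0 (mod 2).
  s_4 = 1 + 1 + 1 + 0 + 1 + 1 + 0 + 1 = 6 ≡ 0 (mod 2).
s = (0, 1, 0, 0)^T — this equals column 4 of H (binary 0100), so error is at position 4.
Correct: flip bit 4 of r = 101011011010001 to get c = 101111011010001.


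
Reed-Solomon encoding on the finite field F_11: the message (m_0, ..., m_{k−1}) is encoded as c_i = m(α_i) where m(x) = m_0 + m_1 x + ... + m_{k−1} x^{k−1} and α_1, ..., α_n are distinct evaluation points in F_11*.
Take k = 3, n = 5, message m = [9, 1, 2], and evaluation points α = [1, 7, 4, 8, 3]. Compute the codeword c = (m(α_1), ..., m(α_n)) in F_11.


c = [1, 4, 1, 2, 8]

Message polynomial: m(x) = 9 + 1·x + 2·x^2 (mod 11).
For each evaluation point α_i, compute m(α_i) mod 11:
  α_1 = 1: Horner steps 2 → 3 → 1, so m(1) = 1.
  α_2 = 7: Horner steps 2 → 4 → 4, so m(7) = 4.
  α_3 = 4: Horner steps 2 → 9 → 1, so m(4) = 1.
  α_4 = 8: Horner steps 2 → 6 → 2, so m(8) = 2.
  α_5 = 3: Horner steps 2 → 7 → 8, so m(3) = 8.
Codeword c = [1, 4, 1, 2, 8] ∈ F_11^5.


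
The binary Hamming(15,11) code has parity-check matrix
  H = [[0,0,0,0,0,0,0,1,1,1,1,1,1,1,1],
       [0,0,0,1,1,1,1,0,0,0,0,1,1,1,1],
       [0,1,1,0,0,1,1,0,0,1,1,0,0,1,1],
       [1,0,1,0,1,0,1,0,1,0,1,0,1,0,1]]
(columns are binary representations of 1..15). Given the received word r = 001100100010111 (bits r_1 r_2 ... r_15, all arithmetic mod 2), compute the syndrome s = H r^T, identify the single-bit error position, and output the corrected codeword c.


s = (0, 1, 1, 1)^T, error position = 7, corrected codeword c = 001100000010111

Compute s = H r^T mod 2 one row at a time:
  s_1 = 0 + 0 + 0 + 1 + 0 + 1 + 1 + 1 = 4 ≡ 0 (mod 2).
  s_2 = 1 + 0 + 0 + 1 + 0 + 1 + 1 + 1 = 5 ≡ 1 (mod 2).
  s_3 = 0 + 1 + 0 + 1 + 0 + 1 + 1 + 1 = 5 ≡ 1 (mod 2).
  s_4 = 0 + 1 + 0 + 1 + 0 + 1 + 1 + 1 = 5 ≡ 1 (mod 2).
s = (0, 1, 1, 1)^T — this equals column 7 of H (binary 0111), so error is at position 7.
Correct: flip bit 7 of r = 001100100010111 to get c = 001100000010111.


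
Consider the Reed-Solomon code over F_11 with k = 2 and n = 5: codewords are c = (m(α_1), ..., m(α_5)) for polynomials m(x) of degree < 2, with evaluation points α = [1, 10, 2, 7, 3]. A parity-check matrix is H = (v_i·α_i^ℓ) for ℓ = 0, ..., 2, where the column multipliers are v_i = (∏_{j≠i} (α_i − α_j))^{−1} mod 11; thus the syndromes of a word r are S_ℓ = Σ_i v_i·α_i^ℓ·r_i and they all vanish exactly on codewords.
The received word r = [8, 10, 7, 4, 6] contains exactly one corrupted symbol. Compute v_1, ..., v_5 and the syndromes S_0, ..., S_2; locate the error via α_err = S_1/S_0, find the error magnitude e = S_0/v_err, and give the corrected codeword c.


S = (8, 1, 7), error at position 4, error magnitude e = 2, c = [8, 10, 7, 2, 6].

Step 1: column multipliers v_i = (∏_{j≠i}(α_i − α_j))^{−1} mod 11.
  i = 1 (α = 1): (1−10)(1−2)(1−7)(1−3) = (−9)·(−1)·(−6)·(−2) = 108 ≡ 9, so v_1 = 9^{−1} = 5 (mod 11).
  i = 2 (α = 10): (10−1)(10−2)(10−7)(10−3) = 9·8·3·7 = 1512 ≡ 5, so v_2 = 5^{−1} = 9 (mod 11).
  i = 3 (α = 2): (2−1)(2−10)(2−7)(2−3) = 1·(−8)·(−5)·(−1) = −40 ≡ 4, so v_3 = 4^{−1} = 3 (mod 11).
  i = 4 (α = 7): (7−1)(7−10)(7−2)(7−3) = 6·(−3)·5·4 = −360 ≡ 3, so v_4 = 3^{−1} = 4 (mod 11).
  i = 5 (α = 3): (3−1)(3−10)(3−2)(3−7) = 2·(−7)·1·(−4) = 56 ≡ 1, so v_5 = 1^{−1} = 1 (mod 11).
  v = [5, 9, 3, 4, 1].
Step 2: syndromes of r = [8, 10, 7, 4, 6] (all sums mod 11).
  S_0 = Σ v_i r_i = 5·8 + 9·10 + 3·7 + 4·4 + 1·6 = 173 ≡ 8.
  S_1 = Σ v_i α_i r_i = 5·1·8 + 9·10·10 + 3·2·7 + 4·7·4 + 1·3·6 = 1112 ≡ 1.
  α_i^2 mod 11 = [1, 1, 4, 5, 9].
  S_2 = Σ v_i α_i^2 r_i = 5·1·8 + 9·1·10 + 3·4·7 + 4·5·4 + 1·9·6 = 348 ≡ 7.
  S = (8, 1, 7) ≠ 0, so r is not a codeword (an error is present).
Step 3: locate the error. For a single error e at position i, S_ℓ = v_i·e·α_i^ℓ, so α_err = S_1/S_0.
  S_0^{−1} = 8^{−1} = 7 (mod 11), so α_err = 1·7 = 7 ≡ 7 = α_4. Error position i = 4.
  Consistency check: S_2/S_1 = 7·1 = 7 ≡ 7 = α_err ✓ (single-error assumption holds).
Step 4: error magnitude e = S_0/v_4 = S_0·∏_{j≠4}(α_4 − α_j) = 8·3 = 24 ≡ 2 (mod 11).
Step 5: correct position 4: c_4 = r_4 − e = 4 − 2 ≡ 2 (mod 11). Hence c = [8, 10, 7, 2, 6].
  Check: interpolating c through the α_i gives m(x) = 9 + 10·x (degree < 2) with m(α_i) = c_i for every i, so c is indeed a codeword.


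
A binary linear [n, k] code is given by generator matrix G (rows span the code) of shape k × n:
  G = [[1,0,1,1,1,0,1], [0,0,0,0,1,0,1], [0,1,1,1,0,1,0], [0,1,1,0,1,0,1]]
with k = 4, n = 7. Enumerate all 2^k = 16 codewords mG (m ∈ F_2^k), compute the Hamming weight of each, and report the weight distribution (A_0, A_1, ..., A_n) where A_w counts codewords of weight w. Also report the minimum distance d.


Weight distribution: A_0 = 1, A_2 = 3, A_3 = 4, A_4 = 3, A_5 = 4, A_6 = 1. Minimum distance d = 2.

Enumerate all 2^4 = 16 messages m ∈ F_2^4.
For each, compute codeword c = mG in F_2^7, then tally its weight.
  m = 0000 → c = 0000000, weight = 0.
  m = 1000 → c = 1011101, weight = 5.
  m = 0100 → c = 0000101, weight = 2.
  m = 1100 → c = 1011000, weight = 3.
  m = 0010 → c = 0111010, weight = 4.
  m = 1010 → c = 1100111, weight = 5.
  m = 0110 → c = 0111111, weight = 6.
  m = 1110 → c = 1100010, weight = 3.
  m = 0001 → c = 0110101, weight = 4.
  m = 1001 → c = 1101000, weight = 3.
  m = 0101 → c = 0110000, weight = 2.
  m = 1101 → c = 1101101, weight = 5.
  m = 0011 → c = 0001111, weight = 4.
  m = 1011 → c = 1010010, weight = 3.
  m = 0111 → c = 0001010, weight = 2.
  m = 1111 → c = 1010111, weight = 5.
Tally weights:
  weight 0: 1 codewords.
  weight 2: 3 codewords.
  weight 3: 4 codewords.
  weight 4: 3 codewords.
  weight 5: 4 codewords.
  weight 6: 1 codewords.
Minimum distance d = smallest w > 0 with A_w > 0 = 2.
Sanity: Σ A_w = 16 = 2^4 = 16 ✓.


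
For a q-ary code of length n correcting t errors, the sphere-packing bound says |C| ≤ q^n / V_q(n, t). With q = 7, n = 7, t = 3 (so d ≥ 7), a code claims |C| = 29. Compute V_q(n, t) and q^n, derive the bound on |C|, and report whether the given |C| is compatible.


V_q(n, t) = 8359, q^n = 823543, Hamming bound = 98, |C| = 29 ≤ bound (satisfied).

Step 1: Compute V_q(n, t) = Σ_{j=0}^3 C(n, j) (q−1)^j.
  j = 0: C(7,0)·(6)^0 = 1·1 = 1.
  j = 1: C(7,1)·(6)^1 = 7·6 = 42.
  j = 2: C(7,2)·(6)^2 = 21·36 = 756.
  j = 3: C(7,3)·(6)^3 = 35·216 = 7560.
  V_q(n, t) = 1 + 42 + 756 + 7560 = 8359.
Step 2: q^n = 7^7 = 823543.
Step 3: Hamming bound ⌊q^n / V_q(n,t)⌋ = ⌊823543/8359⌋ = 98.
Step 4: Compare |C| = 29 to 98: satisfied.
The claimed |C| lies below the Hamming bound.


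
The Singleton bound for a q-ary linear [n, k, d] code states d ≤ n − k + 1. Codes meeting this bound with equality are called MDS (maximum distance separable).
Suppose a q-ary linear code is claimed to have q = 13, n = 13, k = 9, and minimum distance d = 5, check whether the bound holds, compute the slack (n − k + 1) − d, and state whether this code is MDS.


Singleton RHS = n − k + 1 = 5, slack = 0, bound satisfied, MDS.

Singleton bound: d ≤ n − k + 1.
Here n = 13, k = 9, so n − k + 1 = 5.
Given d = 5, check d ≤ 5: YES.
Slack = (n − k + 1) − d = 0.
The code is MDS (slack = 0).
Description: the claimed parameters are [13, 9, 5]_13; such a code would be MDS (meets Singleton bound).


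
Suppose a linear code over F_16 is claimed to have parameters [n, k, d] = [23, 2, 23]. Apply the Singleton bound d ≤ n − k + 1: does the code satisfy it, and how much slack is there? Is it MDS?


Singleton RHS = n − k + 1 = 22, slack = -1, bound violated (no such code; not MDS).

Singleton bound: d ≤ n − k + 1.
Here n = 23, k = 2, so n − k + 1 = 22.
Given d = 23, check d ≤ 22: NO.
Slack = (n − k + 1) − d = -1.
The slack is negative: d = 23 exceeds n − k + 1 = 22 by 1, so the Singleton bound is violated and no linear [23, 2, 23]_16 code can exist. In particular it is not MDS (MDS requires d = n − k + 1 exactly).
Description: the claimed parameters are [23, 2, 23]_16; such a code would be impossible (violates the Singleton bound).


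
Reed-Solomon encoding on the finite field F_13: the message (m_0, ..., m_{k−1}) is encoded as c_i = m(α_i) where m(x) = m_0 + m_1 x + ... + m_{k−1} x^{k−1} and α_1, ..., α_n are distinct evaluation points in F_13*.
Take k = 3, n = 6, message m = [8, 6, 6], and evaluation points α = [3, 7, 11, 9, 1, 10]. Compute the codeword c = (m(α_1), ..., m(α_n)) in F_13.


c = [2, 6, 7, 2, 7, 5]

Message polynomial: m(x) = 8 + 6·x + 6·x^2 (mod 13).
For each evaluation point α_i, compute m(α_i) mod 13:
  α_1 = 3: Horner steps 6 → 11 → 2, so m(3) = 2.
  α_2 = 7: Horner steps 6 → 9 → 6, so m(7) = 6.
  α_3 = 11: Horner steps 6 → 7 → 7, so m(11) = 7.
  α_4 = 9: Horner steps 6 → 8 → 2, so m(9) = 2.
  α_5 = 1: Horner steps 6 → 12 → 7, so m(1) = 7.
  α_6 = 10: Horner steps 6 → 1 → 5, so m(10) = 5.
Codeword c = [2, 6, 7, 2, 7, 5] ∈ F_13^6.


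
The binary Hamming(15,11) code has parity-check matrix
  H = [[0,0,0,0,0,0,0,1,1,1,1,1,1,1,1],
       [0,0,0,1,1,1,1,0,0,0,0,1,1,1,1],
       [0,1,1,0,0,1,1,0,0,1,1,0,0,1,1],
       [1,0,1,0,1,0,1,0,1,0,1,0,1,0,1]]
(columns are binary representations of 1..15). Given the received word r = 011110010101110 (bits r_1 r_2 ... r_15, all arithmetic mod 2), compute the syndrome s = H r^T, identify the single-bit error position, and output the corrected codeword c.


s = (1, 1, 0, 1)^T, error position = 13, corrected codeword c = 011110010101010

Compute s = H r^T mod 2 one row at a time:
  s_1 = 1 + 0 + 1 + 0 + 1 + 1 + 1 + 0 = 5 ≡ 1 (mod 2).
  s_2 = 1 + 1 + 0 + 0 + 1 + 1 + 1 + 0 = 5 ≡ 1 (mod 2).
  s_3 = 1 + 1 + 0 + 0 + 1 + 0 + 1 + 0 = 4 ≡ 0 (mod 2).
  s_4 = 0 + 1 + 1 + 0 + 0 + 0 + 1 + 0 = 3 ≡ 1 (mod 2).
s = (1, 1, 0, 1)^T — this equals column 13 of H (binary 1101), so error is at position 13.
Correct: flip bit 13 of r = 011110010101110 to get c = 011110010101010.


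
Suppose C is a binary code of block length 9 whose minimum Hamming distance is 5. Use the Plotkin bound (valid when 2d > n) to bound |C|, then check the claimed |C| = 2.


Plotkin bound M ≤ 10; given |C| = 2 ≤ bound (satisfied).

Check applicability: 2d = 10, n = 9.
2d − n = 1 > 0, so Plotkin applies.
Compute d/(2d−n) = 5/1 ≈ 5.0000.
⌊d/(2d−n)⌋ = 5.
Plotkin bound: M ≤ 2·5 = 10.
Given |C| = 2, check: satisfied.
This |C| is below the Plotkin bound.


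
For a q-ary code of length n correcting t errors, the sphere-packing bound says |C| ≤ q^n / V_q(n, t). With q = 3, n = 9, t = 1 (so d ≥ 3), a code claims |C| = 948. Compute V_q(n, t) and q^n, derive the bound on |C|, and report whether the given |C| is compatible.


V_q(n, t) = 19, q^n = 19683, Hamming bound = 1035, |C| = 948 ≤ bound (satisfied).

Step 1: Compute V_q(n, t) = Σ_{j=0}^1 C(n, j) (q−1)^j.
  j = 0: C(9,0)·(2)^0 = 1·1 = 1.
  j = 1: C(9,1)·(2)^1 = 9·2 = 18.
  V_q(n, t) = 1 + 18 = 19.
Step 2: q^n = 3^9 = 19683.
Step 3: Hamming bound ⌊q^n / V_q(n,t)⌋ = ⌊19683/19⌋ = 1035.
Step 4: Compare |C| = 948 to 1035: satisfied.
The claimed |C| lies below the Hamming bound.
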